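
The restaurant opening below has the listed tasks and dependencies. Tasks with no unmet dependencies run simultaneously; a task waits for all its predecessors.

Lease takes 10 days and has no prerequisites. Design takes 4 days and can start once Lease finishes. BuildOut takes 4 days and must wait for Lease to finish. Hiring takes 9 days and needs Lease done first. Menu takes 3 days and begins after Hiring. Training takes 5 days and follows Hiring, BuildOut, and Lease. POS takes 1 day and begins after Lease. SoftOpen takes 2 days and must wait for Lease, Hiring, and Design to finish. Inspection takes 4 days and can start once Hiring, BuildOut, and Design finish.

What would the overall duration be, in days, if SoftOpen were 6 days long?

Actual critical path: Lease→Hiring→Training = 10+9+5 = 24 ⇒ 24 days.
The longest path through SoftOpen is only 21 days, so SoftOpen has float 3.
Now Lease→Hiring→SoftOpen = 10+9+6 = 25 is longest, so the finish becomes 25 days.

25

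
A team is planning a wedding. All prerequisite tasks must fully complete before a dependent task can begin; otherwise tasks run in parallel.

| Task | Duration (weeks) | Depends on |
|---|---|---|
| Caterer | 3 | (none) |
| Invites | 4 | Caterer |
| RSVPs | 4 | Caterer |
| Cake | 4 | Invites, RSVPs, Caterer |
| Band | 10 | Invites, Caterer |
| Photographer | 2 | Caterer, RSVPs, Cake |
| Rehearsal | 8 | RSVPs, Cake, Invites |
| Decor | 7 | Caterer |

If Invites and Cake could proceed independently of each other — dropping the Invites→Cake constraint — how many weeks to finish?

Original critical path: Caterer→Invites→Cake→Rehearsal = 3+4+4+8 = 19 ⇒ 19 weeks.
Dropping Invites→Cake doesn't change Cake's earliest start (7); another predecessor still binds.
New critical path: Caterer→RSVPs→Cake→Rehearsal = 3+4+4+8 = 19 ⇒ 19 weeks.

19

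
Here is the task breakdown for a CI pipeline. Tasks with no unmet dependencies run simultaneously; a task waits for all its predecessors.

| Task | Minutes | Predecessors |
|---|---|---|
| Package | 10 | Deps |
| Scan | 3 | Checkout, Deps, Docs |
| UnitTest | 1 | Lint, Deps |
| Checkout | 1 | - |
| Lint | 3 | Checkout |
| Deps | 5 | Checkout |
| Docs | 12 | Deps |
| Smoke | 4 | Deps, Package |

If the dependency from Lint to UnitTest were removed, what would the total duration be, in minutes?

Before: longest chain Checkout→Deps→Docs→Scan = 1+5+12+3 = 21, finish 21.
Dropping Lint→UnitTest doesn't change UnitTest's earliest start (6); another predecessor still binds.
After: Checkout→Deps→Docs→Scan = 1+5+12+3 = 21 → 21 minutes.

21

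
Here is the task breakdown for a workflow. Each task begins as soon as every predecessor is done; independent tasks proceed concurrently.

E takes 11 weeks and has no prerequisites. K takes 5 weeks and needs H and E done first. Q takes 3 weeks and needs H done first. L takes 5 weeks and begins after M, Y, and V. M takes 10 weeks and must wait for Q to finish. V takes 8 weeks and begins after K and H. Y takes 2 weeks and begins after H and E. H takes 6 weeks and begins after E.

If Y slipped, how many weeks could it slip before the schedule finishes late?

The longest chain is E→H→K→V→L = 11+6+5+8+5 = 35; overall finish 35 weeks.
The longest chain containing Y totals 24 weeks.
Float = 35 − 24 = 11.

11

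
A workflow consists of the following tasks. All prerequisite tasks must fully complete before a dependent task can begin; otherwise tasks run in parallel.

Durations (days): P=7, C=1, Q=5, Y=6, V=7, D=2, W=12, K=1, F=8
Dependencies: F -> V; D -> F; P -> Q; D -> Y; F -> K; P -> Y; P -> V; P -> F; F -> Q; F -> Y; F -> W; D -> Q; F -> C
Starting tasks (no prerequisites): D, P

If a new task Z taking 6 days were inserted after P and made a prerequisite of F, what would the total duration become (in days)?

Originally the plan takes 27 days.
With Z inserted, F now waits for max(P, D, Z).
New critical path: P→Z→F→W = 7+6+8+12 = 33 ⇒ 33 days.

33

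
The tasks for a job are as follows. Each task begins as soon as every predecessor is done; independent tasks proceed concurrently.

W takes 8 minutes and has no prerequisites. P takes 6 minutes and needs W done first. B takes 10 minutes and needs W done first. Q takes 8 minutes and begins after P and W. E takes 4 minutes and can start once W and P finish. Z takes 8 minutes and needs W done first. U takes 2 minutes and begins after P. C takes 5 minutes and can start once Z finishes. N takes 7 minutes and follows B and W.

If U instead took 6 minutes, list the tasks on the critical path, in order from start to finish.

Baseline: W→B→N = 8+10+7 = 25 → 25 minutes.
U is off the critical path — its longest chain is 16 minutes, giving 9 of slack.
The critical path is still W→B→N; finish is now 25 minutes.

W, B, N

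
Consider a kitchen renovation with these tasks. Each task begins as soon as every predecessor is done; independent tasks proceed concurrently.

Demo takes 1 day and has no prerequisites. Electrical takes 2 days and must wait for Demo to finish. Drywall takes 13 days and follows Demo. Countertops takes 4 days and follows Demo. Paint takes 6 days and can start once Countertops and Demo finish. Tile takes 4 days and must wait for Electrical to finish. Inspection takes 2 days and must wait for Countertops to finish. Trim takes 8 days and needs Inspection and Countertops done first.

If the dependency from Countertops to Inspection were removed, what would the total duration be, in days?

With the dependency in place, Demo→Countertops→Inspection→Trim = 1+4+2+8 = 15 sets the finish at 15 days.
Without Countertops→Inspection, Inspection's earliest start moves from 5 to 0.
After: Demo→Drywall = 1+13 = 14 → 14 days.

14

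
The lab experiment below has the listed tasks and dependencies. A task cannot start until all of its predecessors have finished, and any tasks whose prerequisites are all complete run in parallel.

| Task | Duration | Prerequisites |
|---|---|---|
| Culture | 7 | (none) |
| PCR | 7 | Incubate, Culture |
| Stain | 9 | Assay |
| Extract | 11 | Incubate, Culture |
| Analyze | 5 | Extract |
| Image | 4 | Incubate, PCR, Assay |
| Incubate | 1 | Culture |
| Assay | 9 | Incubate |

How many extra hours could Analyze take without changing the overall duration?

Culture→Incubate→Assay→Stain = 7+1+9+9 = 26 sets the makespan at 26 hours.
The longest chain containing Analyze totals 24 hours.
So Analyze can slip 26 − 24 = 2 hours.

2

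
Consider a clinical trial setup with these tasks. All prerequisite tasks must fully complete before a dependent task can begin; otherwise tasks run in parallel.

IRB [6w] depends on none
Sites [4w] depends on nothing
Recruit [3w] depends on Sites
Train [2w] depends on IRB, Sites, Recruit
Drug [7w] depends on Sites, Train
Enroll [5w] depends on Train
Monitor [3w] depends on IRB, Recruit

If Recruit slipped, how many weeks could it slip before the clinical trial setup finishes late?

0

Critical path: Sites→Recruit→Train→Drug = 4+3+2+7 = 16, so the finish is 16 weeks.
Longest path through Recruit: 16 weeks (earliest finish 7, latest finish 7).
Slack of Recruit = 4 − 4 = 0 weeks.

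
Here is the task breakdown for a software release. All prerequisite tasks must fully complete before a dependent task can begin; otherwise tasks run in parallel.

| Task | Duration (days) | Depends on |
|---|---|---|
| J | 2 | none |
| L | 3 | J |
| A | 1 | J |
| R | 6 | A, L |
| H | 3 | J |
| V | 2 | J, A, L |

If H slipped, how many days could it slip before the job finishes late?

6

J→L→R = 2+3+6 = 11 sets the makespan at 11 days.
Longest path through H: 5 days (earliest finish 5, latest finish 11).
Slack of H = 8 − 2 = 6 days.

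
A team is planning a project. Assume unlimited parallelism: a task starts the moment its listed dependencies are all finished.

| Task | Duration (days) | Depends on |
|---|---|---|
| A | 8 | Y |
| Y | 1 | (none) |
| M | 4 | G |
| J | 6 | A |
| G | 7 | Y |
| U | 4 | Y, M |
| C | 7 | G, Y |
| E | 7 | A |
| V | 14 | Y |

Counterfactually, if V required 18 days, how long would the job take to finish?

Baseline: Y→A→E = 1+8+7 = 16 → 16 days.
V is off the critical path — its longest chain is 15 days, giving 1 of slack.
The binding chain switches to Y→V = 1+18 = 19; finish 19 days.

19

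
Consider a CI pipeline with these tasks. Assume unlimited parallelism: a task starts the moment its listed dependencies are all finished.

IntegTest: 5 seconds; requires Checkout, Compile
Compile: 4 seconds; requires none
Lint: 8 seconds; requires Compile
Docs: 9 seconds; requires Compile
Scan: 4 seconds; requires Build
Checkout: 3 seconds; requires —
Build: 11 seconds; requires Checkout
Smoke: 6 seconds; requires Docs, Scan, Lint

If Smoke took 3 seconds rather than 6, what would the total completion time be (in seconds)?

21

As given, the longest chain is Checkout→Build→Scan→Smoke = 3+11+4+6 = 24, so the finish is 24 seconds.
Since Smoke is critical, the -3 change carries straight to that chain (now 21 seconds).
The critical path is still Checkout→Build→Scan→Smoke; finish is now 21 seconds.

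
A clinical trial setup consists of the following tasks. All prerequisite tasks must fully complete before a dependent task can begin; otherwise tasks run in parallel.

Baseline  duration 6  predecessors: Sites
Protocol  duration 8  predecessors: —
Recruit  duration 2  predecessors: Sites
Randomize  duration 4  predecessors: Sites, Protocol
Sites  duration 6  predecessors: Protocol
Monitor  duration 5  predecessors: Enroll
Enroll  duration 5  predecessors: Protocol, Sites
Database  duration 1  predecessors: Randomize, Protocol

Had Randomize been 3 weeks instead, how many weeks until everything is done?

As given, the longest chain is Protocol→Sites→Enroll→Monitor = 8+6+5+5 = 24, so the finish is 24 weeks.
Randomize has 5 weeks of float (longest path through it is 19).
The critical path is still Protocol→Sites→Enroll→Monitor; finish is now 24 weeks.

24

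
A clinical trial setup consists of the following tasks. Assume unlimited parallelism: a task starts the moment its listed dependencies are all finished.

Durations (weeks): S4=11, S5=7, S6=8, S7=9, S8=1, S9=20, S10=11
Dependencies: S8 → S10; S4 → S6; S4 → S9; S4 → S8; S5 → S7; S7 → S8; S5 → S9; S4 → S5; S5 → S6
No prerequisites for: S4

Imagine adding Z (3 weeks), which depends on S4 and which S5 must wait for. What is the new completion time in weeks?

Originally the job takes 39 weeks.
With Z inserted, S5 now waits for max(S4, Z).
New critical path: S4→Z→S5→S7→S8→S10 = 11+3+7+9+1+11 = 42 ⇒ 42 weeks.

42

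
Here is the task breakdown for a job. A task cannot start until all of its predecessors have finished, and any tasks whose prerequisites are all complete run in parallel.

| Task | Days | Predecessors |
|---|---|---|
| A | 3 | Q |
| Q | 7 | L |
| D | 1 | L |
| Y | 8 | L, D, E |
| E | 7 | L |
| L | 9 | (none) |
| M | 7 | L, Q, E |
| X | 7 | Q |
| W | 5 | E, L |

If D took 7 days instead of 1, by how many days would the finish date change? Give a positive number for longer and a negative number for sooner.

Baseline: L→E→Y = 9+7+8 = 24 → 24 days.
D has 6 days of float (longest path through it is 18).
No other chain overtakes it, so the finish is 24 days.
Change in finish: 24 − 24 = +0 days.

0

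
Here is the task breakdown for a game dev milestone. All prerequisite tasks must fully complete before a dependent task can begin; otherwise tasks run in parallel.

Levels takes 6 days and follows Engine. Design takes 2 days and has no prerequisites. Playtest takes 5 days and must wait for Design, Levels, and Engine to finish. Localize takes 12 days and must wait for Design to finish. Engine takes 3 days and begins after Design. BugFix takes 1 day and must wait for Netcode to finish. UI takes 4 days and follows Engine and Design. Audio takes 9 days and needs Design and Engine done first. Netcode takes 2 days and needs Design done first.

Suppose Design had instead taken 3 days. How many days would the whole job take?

17

Actual critical path: Design→Engine→Levels→Playtest = 2+3+6+5 = 16 ⇒ 16 days.
Design lies on that path, so at 3 days the path becomes 17 days.
That remains the longest chain; total 17 days.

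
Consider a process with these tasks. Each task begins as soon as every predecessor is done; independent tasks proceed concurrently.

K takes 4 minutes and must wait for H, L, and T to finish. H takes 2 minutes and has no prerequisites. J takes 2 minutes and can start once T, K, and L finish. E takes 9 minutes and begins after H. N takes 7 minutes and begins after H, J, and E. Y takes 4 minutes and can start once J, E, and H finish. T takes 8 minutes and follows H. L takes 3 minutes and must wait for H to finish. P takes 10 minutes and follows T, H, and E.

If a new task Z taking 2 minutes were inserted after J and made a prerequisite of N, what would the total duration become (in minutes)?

25

Originally the project takes 23 minutes.
With Z inserted, N now waits for max(H, J, E, Z).
New critical path: H→T→K→J→Z→N = 2+8+4+2+2+7 = 25 ⇒ 25 minutes.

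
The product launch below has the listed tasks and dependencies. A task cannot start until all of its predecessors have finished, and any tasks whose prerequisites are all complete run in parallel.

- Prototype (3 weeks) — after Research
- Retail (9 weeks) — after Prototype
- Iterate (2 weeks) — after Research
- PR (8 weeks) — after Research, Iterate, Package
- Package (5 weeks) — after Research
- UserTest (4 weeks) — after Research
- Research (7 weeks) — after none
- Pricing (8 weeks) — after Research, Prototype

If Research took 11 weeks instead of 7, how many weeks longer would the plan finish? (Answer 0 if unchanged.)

4

The binding path is Research→Package→PR = 7+5+8 = 20; finish at 20 weeks.
Research lies on that path, so at 11 weeks the path becomes 24 weeks.
That remains the longest chain; total 24 weeks.
Change in finish: 24 − 20 = +4 weeks.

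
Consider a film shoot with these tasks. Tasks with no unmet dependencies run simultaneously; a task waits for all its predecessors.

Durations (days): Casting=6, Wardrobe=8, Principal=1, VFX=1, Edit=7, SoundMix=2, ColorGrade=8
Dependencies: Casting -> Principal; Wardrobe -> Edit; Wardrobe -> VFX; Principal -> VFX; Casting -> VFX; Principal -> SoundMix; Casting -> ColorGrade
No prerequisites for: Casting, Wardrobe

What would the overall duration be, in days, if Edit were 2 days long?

14

Baseline: Wardrobe→Edit = 8+7 = 15 → 15 days.
Edit is on the critical path; changing it to 2 makes that path 10 days.
Now Casting→ColorGrade = 6+8 = 14 is longest, so the finish becomes 14 days.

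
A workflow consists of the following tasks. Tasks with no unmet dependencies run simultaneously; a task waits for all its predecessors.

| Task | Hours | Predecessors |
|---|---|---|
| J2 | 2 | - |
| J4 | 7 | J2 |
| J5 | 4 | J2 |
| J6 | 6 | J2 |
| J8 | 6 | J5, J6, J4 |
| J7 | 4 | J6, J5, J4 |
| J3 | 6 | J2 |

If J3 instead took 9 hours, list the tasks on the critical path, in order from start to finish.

As given, the longest chain is J2→J4→J8 = 2+7+6 = 15, so the finish is 15 hours.
The longest path through J3 is only 8 hours, so J3 has float 7.
That remains the longest chain; total 15 hours.

J2, J4, J8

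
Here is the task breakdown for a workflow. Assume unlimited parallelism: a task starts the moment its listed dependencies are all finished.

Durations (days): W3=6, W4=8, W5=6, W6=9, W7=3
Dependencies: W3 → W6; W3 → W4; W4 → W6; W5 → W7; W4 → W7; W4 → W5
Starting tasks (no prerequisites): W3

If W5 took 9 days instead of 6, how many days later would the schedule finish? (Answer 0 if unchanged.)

3

The binding path is W3→W4→W5→W7 = 6+8+6+3 = 23; finish at 23 days.
W5 lies on that path, so at 9 days the path becomes 26 days.
The critical path is still W3→W4→W5→W7; finish is now 26 days.
Change in finish: 26 − 23 = +3 days.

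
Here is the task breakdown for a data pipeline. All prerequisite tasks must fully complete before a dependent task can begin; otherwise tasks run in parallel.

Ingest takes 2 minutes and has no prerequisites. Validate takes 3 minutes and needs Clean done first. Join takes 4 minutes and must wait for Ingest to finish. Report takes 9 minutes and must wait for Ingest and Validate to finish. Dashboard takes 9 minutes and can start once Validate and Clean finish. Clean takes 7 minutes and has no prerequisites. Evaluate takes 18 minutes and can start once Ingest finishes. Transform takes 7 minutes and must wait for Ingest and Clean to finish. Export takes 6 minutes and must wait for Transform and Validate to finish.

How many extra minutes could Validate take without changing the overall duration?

1

The longest chain is Ingest→Evaluate = 2+18 = 20; overall finish 20 minutes.
The longest chain containing Validate totals 19 minutes.
Slack of Validate = 8 − 7 = 1 minute.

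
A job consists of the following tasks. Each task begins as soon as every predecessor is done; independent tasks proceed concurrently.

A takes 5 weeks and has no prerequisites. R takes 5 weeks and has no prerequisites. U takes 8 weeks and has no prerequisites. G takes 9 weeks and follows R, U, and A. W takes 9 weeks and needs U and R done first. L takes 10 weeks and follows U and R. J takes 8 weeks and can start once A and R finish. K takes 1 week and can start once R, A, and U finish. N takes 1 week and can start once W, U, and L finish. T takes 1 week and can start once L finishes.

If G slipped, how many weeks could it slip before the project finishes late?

Critical path: U→L→N = 8+10+1 = 19, so the finish is 19 weeks.
Longest path through G: 17 weeks (earliest finish 17, latest finish 19).
So G can slip 19 − 17 = 2 weeks.

2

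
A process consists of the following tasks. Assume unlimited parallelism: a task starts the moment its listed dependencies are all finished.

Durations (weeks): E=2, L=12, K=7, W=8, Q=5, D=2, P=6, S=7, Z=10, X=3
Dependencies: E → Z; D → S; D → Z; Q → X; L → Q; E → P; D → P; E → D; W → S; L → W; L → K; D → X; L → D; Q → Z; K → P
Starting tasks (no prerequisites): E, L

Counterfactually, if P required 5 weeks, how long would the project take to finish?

Critical path before the change: L→W→S = 12+8+7 = 27 giving 27 weeks.
P has 2 weeks of float (longest path through it is 25).
The critical path is still L→W→S; finish is now 27 weeks.

27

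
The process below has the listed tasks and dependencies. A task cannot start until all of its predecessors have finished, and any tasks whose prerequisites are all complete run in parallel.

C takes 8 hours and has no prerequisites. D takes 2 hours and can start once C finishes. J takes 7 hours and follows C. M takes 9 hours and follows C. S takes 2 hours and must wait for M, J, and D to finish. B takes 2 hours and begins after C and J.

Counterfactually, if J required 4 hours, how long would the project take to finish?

19

The binding path is C→M→S = 8+9+2 = 19; finish at 19 hours.
The longest path through J is only 17 hours, so J has float 2.
That remains the longest chain; total 19 hours.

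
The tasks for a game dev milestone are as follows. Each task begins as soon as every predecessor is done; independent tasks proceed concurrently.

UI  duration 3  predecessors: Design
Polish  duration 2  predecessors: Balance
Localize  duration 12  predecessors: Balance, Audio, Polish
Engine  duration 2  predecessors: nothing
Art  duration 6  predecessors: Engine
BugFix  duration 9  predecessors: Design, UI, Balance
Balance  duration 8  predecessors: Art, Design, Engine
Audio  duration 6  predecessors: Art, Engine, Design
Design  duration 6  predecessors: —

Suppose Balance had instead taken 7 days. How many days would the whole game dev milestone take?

Critical path before the change: Engine→Art→Balance→Polish→Localize = 2+6+8+2+12 = 30 giving 30 days.
Balance lies on that path, so at 7 days the path becomes 29 days.
That remains the longest chain; total 29 days.

29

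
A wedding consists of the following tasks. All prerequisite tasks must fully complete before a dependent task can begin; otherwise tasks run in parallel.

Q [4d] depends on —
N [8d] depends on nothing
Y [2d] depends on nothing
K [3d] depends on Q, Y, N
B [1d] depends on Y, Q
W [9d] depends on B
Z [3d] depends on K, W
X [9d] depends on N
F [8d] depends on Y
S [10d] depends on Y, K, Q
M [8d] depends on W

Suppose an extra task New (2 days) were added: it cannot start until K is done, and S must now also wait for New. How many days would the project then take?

Originally the project takes 22 days.
With New inserted, S now waits for max(Y, K, Q, New).
New critical path: N→K→New→S = 8+3+2+10 = 23 ⇒ 23 days.

23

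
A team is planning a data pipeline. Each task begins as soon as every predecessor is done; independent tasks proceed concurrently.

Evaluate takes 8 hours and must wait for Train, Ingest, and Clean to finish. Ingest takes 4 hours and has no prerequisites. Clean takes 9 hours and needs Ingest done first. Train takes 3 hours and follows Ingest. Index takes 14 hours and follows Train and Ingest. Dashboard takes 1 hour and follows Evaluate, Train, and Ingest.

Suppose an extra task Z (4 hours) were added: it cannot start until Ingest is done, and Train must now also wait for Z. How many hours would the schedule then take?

25

Originally the schedule takes 22 hours.
With Z inserted, Train now waits for max(Ingest, Z).
New critical path: Ingest→Z→Train→Index = 4+4+3+14 = 25 ⇒ 25 hours.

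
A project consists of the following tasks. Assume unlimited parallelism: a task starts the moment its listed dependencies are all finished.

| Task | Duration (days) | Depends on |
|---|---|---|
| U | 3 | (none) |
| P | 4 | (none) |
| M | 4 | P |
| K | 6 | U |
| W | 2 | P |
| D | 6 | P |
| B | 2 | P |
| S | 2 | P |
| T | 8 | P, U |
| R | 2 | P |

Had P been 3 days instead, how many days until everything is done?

11

Baseline: P→T = 4+8 = 12 → 12 days.
Since P is critical, the -1 change carries straight to that chain (now 11 days).
The binding chain switches to U→T = 3+8 = 11; finish 11 days.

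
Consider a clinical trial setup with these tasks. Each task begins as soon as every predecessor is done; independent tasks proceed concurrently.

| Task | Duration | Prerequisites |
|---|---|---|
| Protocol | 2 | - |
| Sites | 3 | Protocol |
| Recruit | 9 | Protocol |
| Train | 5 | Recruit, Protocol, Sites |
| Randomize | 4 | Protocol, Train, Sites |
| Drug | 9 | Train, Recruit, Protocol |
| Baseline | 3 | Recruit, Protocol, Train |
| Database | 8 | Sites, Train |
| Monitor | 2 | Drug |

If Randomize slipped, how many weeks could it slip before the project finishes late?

7

The longest chain is Protocol→Recruit→Train→Drug→Monitor = 2+9+5+9+2 = 27; overall finish 27 weeks.
Longest path through Randomize: 20 weeks (earliest finish 20, latest finish 27).
Slack of Randomize = 23 − 16 = 7 weeks.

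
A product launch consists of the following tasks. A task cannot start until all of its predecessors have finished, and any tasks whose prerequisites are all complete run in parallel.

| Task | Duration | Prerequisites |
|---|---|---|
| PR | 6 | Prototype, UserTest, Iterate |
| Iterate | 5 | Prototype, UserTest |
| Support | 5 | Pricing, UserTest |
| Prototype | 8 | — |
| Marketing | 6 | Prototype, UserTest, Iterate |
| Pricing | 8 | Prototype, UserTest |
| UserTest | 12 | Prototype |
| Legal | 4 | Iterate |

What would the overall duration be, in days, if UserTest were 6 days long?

Critical path before the change: Prototype→UserTest→Pricing→Support = 8+12+8+5 = 33 giving 33 days.
UserTest lies on that path, so at 6 days the path becomes 27 days.
The critical path is still Prototype→UserTest→Pricing→Support; finish is now 27 days.

27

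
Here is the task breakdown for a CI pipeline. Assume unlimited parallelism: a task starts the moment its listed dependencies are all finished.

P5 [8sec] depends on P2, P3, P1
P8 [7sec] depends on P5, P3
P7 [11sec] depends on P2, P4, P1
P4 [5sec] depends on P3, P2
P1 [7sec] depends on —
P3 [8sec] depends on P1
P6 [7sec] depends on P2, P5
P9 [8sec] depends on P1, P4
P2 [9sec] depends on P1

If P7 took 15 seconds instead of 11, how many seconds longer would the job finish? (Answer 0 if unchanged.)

Actual critical path: P1→P2→P4→P7 = 7+9+5+11 = 32 ⇒ 32 seconds.
P7 lies on that path, so at 15 seconds the path becomes 36 seconds.
That remains the longest chain; total 36 seconds.
Change in finish: 36 − 32 = +4 seconds.

4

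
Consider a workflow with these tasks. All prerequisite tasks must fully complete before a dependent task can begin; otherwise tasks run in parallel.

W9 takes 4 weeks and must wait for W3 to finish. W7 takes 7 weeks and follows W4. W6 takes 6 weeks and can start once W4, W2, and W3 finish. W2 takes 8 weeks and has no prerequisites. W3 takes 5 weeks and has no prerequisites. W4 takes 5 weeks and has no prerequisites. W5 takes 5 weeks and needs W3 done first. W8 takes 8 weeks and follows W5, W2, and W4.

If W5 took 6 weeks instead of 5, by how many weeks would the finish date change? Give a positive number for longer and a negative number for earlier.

1

As given, the longest chain is W3→W5→W8 = 5+5+8 = 18, so the finish is 18 weeks.
Since W5 is critical, the +1 change carries straight to that chain (now 19 weeks).
No other chain overtakes it, so the finish is 19 weeks.
Change in finish: 19 − 18 = +1 weeks.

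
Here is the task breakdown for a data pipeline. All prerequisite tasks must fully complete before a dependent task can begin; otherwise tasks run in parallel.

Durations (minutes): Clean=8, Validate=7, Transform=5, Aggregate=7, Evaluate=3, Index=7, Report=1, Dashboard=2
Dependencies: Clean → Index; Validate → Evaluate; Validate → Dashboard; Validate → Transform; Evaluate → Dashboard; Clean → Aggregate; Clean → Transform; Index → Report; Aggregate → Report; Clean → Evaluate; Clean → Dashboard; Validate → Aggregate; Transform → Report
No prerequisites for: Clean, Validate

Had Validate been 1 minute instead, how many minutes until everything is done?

16

Actual critical path: Clean→Aggregate→Report = 8+7+1 = 16 ⇒ 16 minutes.
Validate has 1 minute of float (longest path through it is 15).
No other chain overtakes it, so the finish is 16 minutes.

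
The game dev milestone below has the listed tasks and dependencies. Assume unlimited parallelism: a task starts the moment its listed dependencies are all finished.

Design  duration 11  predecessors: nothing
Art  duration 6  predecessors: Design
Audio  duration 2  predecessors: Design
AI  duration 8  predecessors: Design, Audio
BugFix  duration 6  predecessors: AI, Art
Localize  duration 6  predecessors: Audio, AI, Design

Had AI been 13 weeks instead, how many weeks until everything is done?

32

The binding path is Design→Audio→AI→BugFix = 11+2+8+6 = 27; finish at 27 weeks.
AI is on the critical path; changing it to 13 makes that path 32 weeks.
The critical path is still Design→Audio→AI→BugFix; finish is now 32 weeks.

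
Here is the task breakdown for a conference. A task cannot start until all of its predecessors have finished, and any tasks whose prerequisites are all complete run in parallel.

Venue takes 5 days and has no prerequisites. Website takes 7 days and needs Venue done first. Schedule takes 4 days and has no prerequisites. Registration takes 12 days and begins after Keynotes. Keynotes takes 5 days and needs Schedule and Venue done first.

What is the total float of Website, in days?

10

The longest chain is Venue→Keynotes→Registration = 5+5+12 = 22; overall finish 22 days.
Longest path through Website: 12 days (earliest finish 12, latest finish 22).
So Website can slip 22 − 12 = 10 days.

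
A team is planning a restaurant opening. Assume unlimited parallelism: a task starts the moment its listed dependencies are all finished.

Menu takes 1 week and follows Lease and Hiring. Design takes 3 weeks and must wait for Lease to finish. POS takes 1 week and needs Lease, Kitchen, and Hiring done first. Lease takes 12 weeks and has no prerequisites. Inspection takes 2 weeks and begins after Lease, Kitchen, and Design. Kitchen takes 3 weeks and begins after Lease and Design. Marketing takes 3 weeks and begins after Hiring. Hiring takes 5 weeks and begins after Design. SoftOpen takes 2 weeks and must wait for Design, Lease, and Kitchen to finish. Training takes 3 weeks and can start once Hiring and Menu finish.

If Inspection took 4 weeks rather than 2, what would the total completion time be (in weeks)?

Actual critical path: Lease→Design→Hiring→Menu→Training = 12+3+5+1+3 = 24 ⇒ 24 weeks.
The longest path through Inspection is only 20 weeks, so Inspection has float 4.
That remains the longest chain; total 24 weeks.

24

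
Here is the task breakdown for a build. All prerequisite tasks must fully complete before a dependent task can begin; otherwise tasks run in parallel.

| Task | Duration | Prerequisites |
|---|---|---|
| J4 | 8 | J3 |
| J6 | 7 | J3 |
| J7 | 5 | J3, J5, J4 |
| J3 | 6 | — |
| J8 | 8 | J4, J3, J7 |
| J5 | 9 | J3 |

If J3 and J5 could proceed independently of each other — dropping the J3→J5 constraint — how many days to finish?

With the dependency in place, J3→J5→J7→J8 = 6+9+5+8 = 28 sets the finish at 28 days.
Without J3→J5, J5's earliest start moves from 6 to 0.
New critical path: J3→J4→J7→J8 = 6+8+5+8 = 27 ⇒ 27 days.

27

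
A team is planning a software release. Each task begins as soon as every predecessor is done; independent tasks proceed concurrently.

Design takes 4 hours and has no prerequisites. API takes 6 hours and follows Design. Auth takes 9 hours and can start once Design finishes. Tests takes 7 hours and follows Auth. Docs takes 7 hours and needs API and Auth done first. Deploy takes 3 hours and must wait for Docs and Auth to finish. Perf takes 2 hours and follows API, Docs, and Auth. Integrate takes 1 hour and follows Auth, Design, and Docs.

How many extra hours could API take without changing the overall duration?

3

Critical path: Design→Auth→Docs→Deploy = 4+9+7+3 = 23, so the finish is 23 hours.
Longest path through API: 20 hours (earliest finish 10, latest finish 13).
So API can slip 13 − 10 = 3 hours.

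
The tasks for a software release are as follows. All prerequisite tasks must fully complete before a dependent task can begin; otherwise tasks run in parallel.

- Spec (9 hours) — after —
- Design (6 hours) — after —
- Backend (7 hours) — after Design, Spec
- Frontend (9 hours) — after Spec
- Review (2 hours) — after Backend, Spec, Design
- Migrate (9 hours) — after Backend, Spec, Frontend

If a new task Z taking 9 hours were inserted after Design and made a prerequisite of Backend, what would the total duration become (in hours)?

Originally the schedule takes 27 hours.
With Z inserted, Backend now waits for max(Design, Spec, Z).
New critical path: Design→Z→Backend→Migrate = 6+9+7+9 = 31 ⇒ 31 hours.

31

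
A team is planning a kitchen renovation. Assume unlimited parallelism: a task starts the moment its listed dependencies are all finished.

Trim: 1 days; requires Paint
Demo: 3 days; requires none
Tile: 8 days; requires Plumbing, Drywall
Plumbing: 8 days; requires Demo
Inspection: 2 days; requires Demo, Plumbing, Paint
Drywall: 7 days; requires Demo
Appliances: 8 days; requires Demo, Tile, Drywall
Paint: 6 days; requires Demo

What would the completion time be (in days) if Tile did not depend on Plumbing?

With the dependency in place, Demo→Plumbing→Tile→Appliances = 3+8+8+8 = 27 sets the finish at 27 days.
Without Plumbing→Tile, Tile's earliest start moves from 11 to 10.
New critical path: Demo→Drywall→Tile→Appliances = 3+7+8+8 = 26 ⇒ 26 days.

26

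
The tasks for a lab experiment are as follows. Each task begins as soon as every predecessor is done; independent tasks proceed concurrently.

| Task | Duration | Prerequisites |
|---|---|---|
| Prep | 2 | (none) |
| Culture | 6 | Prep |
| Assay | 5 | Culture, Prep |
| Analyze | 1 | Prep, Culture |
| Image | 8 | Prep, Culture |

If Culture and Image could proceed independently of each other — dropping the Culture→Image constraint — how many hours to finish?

13

With the dependency in place, Prep→Culture→Image = 2+6+8 = 16 sets the finish at 16 hours.
Without Culture→Image, Image's earliest start moves from 8 to 2.
New critical path: Prep→Culture→Assay = 2+6+5 = 13 ⇒ 13 hours.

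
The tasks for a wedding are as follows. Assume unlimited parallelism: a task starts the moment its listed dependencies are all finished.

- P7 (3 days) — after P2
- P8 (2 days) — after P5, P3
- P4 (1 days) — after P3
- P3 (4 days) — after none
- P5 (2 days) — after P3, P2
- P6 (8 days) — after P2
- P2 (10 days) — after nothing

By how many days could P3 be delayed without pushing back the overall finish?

Critical path: P2→P6 = 10+8 = 18, so the finish is 18 days.
Longest path through P3: 8 days (earliest finish 4, latest finish 14).
Slack of P3 = 10 − 0 = 10 days.

10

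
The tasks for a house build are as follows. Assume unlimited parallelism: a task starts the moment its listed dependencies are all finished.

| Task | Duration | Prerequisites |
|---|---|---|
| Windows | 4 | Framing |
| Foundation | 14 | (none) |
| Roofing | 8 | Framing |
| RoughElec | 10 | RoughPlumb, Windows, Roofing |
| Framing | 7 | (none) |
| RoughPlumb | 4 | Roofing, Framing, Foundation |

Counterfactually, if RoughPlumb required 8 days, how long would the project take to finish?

Baseline: Framing→Roofing→RoughPlumb→RoughElec = 7+8+4+10 = 29 → 29 days.
Since RoughPlumb is critical, the +4 change carries straight to that chain (now 33 days).
No other chain overtakes it, so the finish is 33 days.

33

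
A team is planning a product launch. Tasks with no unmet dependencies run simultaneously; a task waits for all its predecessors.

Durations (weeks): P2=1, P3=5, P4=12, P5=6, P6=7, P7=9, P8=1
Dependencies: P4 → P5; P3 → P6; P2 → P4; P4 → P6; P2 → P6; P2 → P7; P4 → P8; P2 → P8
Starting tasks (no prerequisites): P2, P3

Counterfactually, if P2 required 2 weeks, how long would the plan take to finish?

21

Baseline: P2→P4→P6 = 1+12+7 = 20 → 20 weeks.
P2 lies on that path, so at 2 weeks the path becomes 21 weeks.
The critical path is still P2→P4→P6; finish is now 21 weeks.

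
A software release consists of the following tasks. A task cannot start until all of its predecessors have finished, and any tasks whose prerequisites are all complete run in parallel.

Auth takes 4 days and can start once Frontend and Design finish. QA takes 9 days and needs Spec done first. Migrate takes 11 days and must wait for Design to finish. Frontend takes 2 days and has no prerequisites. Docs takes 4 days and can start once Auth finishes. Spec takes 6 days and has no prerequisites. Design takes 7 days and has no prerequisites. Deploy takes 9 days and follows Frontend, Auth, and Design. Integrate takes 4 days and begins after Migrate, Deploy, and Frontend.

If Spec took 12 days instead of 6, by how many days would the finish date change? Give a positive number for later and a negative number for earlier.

Critical path before the change: Design→Auth→Deploy→Integrate = 7+4+9+4 = 24 giving 24 days.
Spec has 9 days of float (longest path through it is 15).
No other chain overtakes it, so the finish is 24 days.
Change in finish: 24 − 24 = +0 days.

0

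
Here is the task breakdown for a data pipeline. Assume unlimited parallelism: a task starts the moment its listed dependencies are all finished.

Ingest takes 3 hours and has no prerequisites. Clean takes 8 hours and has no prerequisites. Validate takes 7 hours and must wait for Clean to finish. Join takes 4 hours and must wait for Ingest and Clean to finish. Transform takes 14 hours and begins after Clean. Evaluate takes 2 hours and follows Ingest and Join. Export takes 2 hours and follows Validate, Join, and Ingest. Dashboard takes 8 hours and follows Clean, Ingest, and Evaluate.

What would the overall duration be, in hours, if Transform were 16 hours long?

24

Baseline: Clean→Transform = 8+14 = 22 → 22 hours.
Transform is on the critical path; changing it to 16 makes that path 24 hours.
No other chain overtakes it, so the finish is 24 hours.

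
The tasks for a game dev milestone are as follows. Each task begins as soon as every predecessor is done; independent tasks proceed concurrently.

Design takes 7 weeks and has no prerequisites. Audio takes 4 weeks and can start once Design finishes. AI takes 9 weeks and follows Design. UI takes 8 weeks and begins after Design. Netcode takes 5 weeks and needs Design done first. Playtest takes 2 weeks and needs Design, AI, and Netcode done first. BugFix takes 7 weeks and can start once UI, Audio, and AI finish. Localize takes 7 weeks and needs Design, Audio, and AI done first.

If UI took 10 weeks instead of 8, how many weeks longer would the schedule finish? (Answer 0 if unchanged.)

1

Baseline: Design→AI→BugFix = 7+9+7 = 23 → 23 weeks.
UI is off the critical path — its longest chain is 22 weeks, giving 1 of slack.
The binding chain switches to Design→UI→BugFix = 7+10+7 = 24; finish 24 weeks.
Change in finish: 24 − 23 = +1 weeks.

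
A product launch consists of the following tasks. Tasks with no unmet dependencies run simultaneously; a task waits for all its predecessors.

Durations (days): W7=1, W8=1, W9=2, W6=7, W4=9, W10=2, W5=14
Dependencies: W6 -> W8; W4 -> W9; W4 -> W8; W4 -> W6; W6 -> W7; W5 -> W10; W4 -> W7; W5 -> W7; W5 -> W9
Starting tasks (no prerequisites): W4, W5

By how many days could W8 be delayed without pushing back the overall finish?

0

The longest chain is W4→W6→W7 = 9+7+1 = 17; overall finish 17 days.
Longest path through W8: 17 days (earliest finish 17, latest finish 17).
Slack of W8 = 16 − 16 = 0 days.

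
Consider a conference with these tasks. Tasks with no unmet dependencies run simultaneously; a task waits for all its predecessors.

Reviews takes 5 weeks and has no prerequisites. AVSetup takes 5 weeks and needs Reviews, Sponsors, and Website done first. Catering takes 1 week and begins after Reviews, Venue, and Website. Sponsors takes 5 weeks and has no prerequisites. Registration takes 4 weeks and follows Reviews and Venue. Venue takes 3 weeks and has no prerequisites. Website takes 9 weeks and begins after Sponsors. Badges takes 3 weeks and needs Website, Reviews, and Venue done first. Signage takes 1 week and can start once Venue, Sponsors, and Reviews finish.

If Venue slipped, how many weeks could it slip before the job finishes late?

12

The longest chain is Sponsors→Website→AVSetup = 5+9+5 = 19; overall finish 19 weeks.
The longest chain containing Venue totals 7 weeks.
Slack of Venue = 12 − 0 = 12 weeks.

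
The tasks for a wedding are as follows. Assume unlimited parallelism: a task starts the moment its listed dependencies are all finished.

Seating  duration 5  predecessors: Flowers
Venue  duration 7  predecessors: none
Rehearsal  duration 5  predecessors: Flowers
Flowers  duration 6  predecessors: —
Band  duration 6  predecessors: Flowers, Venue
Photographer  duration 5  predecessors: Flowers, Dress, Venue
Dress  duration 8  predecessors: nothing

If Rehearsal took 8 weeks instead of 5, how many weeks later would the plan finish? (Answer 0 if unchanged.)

As given, the longest chain is Venue→Band = 7+6 = 13, so the finish is 13 weeks.
Rehearsal has 2 weeks of float (longest path through it is 11).
Now Flowers→Rehearsal = 6+8 = 14 is longest, so the finish becomes 14 weeks.
Change in finish: 14 − 13 = +1 weeks.

1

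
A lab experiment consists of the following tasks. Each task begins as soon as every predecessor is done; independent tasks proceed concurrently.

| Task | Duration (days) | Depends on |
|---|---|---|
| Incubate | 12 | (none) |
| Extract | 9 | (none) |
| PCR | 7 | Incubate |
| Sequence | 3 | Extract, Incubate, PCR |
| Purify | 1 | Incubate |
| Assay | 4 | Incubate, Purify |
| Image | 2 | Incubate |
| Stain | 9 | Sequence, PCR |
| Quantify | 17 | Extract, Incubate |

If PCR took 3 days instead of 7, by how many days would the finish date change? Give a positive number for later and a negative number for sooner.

Critical path before the change: Incubate→PCR→Sequence→Stain = 12+7+3+9 = 31 giving 31 days.
PCR lies on that path, so at 3 days the path becomes 27 days.
The binding chain switches to Incubate→Quantify = 12+17 = 29; finish 29 days.
Change in finish: 29 − 31 = -2 days.

-2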